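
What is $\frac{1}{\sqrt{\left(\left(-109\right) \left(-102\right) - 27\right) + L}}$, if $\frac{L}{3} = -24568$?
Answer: $- \frac{i \sqrt{773}}{6957} \approx - 0.0039964 i$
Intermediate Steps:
$L = -73704$ ($L = 3 \left(-24568\right) = -73704$)
$\frac{1}{\sqrt{\left(\left(-109\right) \left(-102\right) - 27\right) + L}} = \frac{1}{\sqrt{\left(\left(-109\right) \left(-102\right) - 27\right) - 73704}} = \frac{1}{\sqrt{\left(11118 - 27\right) - 73704}} = \frac{1}{\sqrt{11091 - 73704}} = \frac{1}{\sqrt{-62613}} = \frac{1}{9 i \sqrt{773}} = - \frac{i \sqrt{773}}{6957}$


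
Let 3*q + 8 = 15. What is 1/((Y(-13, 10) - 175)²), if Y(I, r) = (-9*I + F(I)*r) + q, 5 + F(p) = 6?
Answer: 9/18769 ≈ 0.00047951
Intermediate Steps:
q = 7/3 (q = -8/3 + (⅓)*15 = -8/3 + 5 = 7/3 ≈ 2.3333)
F(p) = 1 (F(p) = -5 + 6 = 1)
Y(I, r) = 7/3 + r - 9*I (Y(I, r) = (-9*I + 1*r) + 7/3 = (-9*I + r) + 7/3 = (r - 9*I) + 7/3 = 7/3 + r - 9*I)
1/((Y(-13, 10) - 175)²) = 1/(((7/3 + 10 - 9*(-13)) - 175)²) = 1/(((7/3 + 10 + 117) - 175)²) = 1/((388/3 - 175)²) = 1/((-137/3)²) = 1/(18769/9) = 9/18769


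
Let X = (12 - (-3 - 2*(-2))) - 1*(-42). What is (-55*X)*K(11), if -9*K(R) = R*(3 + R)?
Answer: 448910/9 ≈ 49879.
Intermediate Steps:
K(R) = -R*(3 + R)/9
X = 53 (X = (12 - (-3 + 4)) + 42 = (12 - 1*1) + 42 = (12 - 1) + 42 = 11 + 42 = 53)
(-55*X)*K(11) = (-55*53)*(-⅑*11*(3 + 11)) = -(-2915)*11*14/9 = -2915*(-154/9) = 448910/9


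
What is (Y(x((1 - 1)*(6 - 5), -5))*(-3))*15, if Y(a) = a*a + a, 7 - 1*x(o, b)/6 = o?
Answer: -81270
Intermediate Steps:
x(o, b) = 42 - 6*o
Y(a) = a + a² (Y(a) = a² + a = a + a²)
(Y(x((1 - 1)*(6 - 5), -5))*(-3))*15 = (((42 - 6*(1 - 1)*(6 - 5))*(1 + (42 - 6*(1 - 1)*(6 - 5))))*(-3))*15 = (((42 - 0)*(1 + (42 - 0)))*(-3))*15 = (((42 - 6*0)*(1 + (42 - 6*0)))*(-3))*15 = (((42 + 0)*(1 + (42 + 0)))*(-3))*15 = ((42*(1 + 42))*(-3))*15 = ((42*43)*(-3))*15 = (1806*(-3))*15 = -5418*15 = -81270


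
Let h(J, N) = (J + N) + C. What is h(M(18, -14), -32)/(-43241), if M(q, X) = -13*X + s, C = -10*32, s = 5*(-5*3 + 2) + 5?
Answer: 230/43241 ≈ 0.0053190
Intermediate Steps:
s = -60 (s = 5*(-15 + 2) + 5 = 5*(-13) + 5 = -65 + 5 = -60)
C = -320
M(q, X) = -60 - 13*X (M(q, X) = -13*X - 60 = -60 - 13*X)
h(J, N) = -320 + J + N (h(J, N) = (J + N) - 320 = -320 + J + N)
h(M(18, -14), -32)/(-43241) = (-320 + (-60 - 13*(-14)) - 32)/(-43241) = (-320 + (-60 + 182) - 32)*(-1/43241) = (-320 + 122 - 32)*(-1/43241) = -230*(-1/43241) = 230/43241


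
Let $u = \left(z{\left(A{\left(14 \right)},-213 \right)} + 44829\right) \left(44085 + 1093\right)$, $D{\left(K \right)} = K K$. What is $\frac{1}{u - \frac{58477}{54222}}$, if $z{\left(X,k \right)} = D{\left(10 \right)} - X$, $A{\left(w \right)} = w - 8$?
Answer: $\frac{54222}{110045245764791} \approx 4.9272 \cdot 10^{-10}$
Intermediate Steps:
$D{\left(K \right)} = K^{2}$
$A{\left(w \right)} = -8 + w$
$z{\left(X,k \right)} = 100 - X$ ($z{\left(X,k \right)} = 10^{2} - X = 100 - X$)
$u = 2029531294$ ($u = \left(\left(100 - \left(-8 + 14\right)\right) + 44829\right) \left(44085 + 1093\right) = \left(\left(100 - 6\right) + 44829\right) 45178 = \left(94 + 44829\right) 45178 = 44923 \cdot 45178 = 2029531294$)
$\frac{1}{u - \frac{58477}{54222}} = \frac{1}{2029531294 - \frac{58477}{54222}} = \frac{1}{\frac{110045245764791}{54222}} = \frac{54222}{110045245764791}$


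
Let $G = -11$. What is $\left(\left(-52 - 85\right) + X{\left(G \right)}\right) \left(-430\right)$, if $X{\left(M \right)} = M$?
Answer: $63640$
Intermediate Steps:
$\left(\left(-52 - 85\right) + X{\left(G \right)}\right) \left(-430\right) = \left(\left(-52 - 85\right) - 11\right) \left(-430\right) = \left(-137 - 11\right) \left(-430\right) = \left(-148\right) \left(-430\right) = 63640$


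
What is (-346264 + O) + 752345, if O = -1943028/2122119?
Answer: 3546297377/8733 ≈ 4.0608e+5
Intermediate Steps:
O = -7996/8733 (O = -1943028*1/2122119 = -7996/8733 ≈ -0.91561)
(-346264 + O) + 752345 = (-346264 - 7996/8733) + 752345 = -3023931508/8733 + 752345 = 3546297377/8733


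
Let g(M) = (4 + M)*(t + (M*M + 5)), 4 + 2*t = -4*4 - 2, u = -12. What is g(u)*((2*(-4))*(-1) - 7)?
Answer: -1104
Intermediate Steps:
t = -11 (t = -2 + (-4*4 - 2)/2 = -2 + (-16 - 2)/2 = -2 + (1/2)*(-18) = -2 - 9 = -11)
g(M) = (-6 + M**2)*(4 + M) (g(M) = (4 + M)*(-11 + (M*M + 5)) = (4 + M)*(-11 + (M**2 + 5)) = (4 + M)*(-11 + (5 + M**2)) = (4 + M)*(-6 + M**2) = (-6 + M**2)*(4 + M))
g(u)*((2*(-4))*(-1) - 7) = (-24 + (-12)**3 - 6*(-12) + 4*(-12)**2)*((2*(-4))*(-1) - 7) = (-24 - 1728 + 72 + 4*144)*(-8*(-1) - 7) = (-24 - 1728 + 72 + 576)*(8 - 7) = -1104*1 = -1104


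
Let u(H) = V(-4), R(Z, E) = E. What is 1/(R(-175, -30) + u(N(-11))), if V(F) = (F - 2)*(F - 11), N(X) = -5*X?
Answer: 1/60 ≈ 0.016667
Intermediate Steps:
V(F) = (-11 + F)*(-2 + F) (V(F) = (-2 + F)*(-11 + F) = (-11 + F)*(-2 + F))
u(H) = 90 (u(H) = 22 + (-4)² - 13*(-4) = 22 + 16 + 52 = 90)
1/(R(-175, -30) + u(N(-11))) = 1/(-30 + 90) = 1/60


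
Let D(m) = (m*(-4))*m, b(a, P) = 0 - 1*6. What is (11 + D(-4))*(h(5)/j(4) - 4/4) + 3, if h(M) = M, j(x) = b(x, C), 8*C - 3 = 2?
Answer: 601/6 ≈ 100.17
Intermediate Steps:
C = 5/8 (C = 3/8 + (1/8)*2 = 3/8 + 1/4 = 5/8 ≈ 0.62500)
b(a, P) = -6 (b(a, P) = 0 - 6 = -6)
j(x) = -6
D(m) = -4*m**2 (D(m) = (-4*m)*m = -4*m**2)
(11 + D(-4))*(h(5)/j(4) - 4/4) + 3 = (11 - 4*(-4)**2)*(5/(-6) - 4/4) + 3 = (11 - 4*16)*(5*(-1/6) - 4*1/4) + 3 = (11 - 64)*(-5/6 - 1) + 3 = -53*(-11/6) + 3 = 583/6 + 3 = 601/6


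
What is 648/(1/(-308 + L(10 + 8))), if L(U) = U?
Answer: -187920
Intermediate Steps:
648/(1/(-308 + L(10 + 8))) = 648/(1/(-308 + (10 + 8))) = 648/(1/(-308 + 18)) = 648/(1/(-290)) = 648/(-1/290) = 648*(-290) = -187920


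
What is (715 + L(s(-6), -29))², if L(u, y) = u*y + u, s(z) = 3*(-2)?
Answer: 779689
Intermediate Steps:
s(z) = -6
L(u, y) = u + u*y
(715 + L(s(-6), -29))² = (715 - 6*(1 - 29))² = (715 - 6*(-28))² = (715 + 168)² = 883² = 779689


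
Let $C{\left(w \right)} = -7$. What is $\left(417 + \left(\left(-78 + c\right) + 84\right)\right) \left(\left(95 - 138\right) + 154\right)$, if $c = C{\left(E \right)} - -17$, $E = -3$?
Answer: $48063$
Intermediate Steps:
$c = 10$ ($c = -7 - -17 = -7 + 17 = 10$)
$\left(417 + \left(\left(-78 + c\right) + 84\right)\right) \left(\left(95 - 138\right) + 154\right) = \left(417 + \left(\left(-78 + 10\right) + 84\right)\right) \left(\left(95 - 138\right) + 154\right) = \left(417 + \left(-68 + 84\right)\right) \left(\left(95 - 138\right) + 154\right) = \left(417 + 16\right) \left(-43 + 154\right) = 433 \cdot 111 = 48063$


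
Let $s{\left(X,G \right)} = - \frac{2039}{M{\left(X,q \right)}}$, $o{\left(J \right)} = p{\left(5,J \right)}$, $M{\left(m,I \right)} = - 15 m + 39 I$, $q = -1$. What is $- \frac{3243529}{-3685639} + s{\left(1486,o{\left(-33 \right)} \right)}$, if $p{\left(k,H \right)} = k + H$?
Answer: $\frac{79939776962}{82296633231} \approx 0.97136$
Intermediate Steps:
$p{\left(k,H \right)} = H + k$
$o{\left(J \right)} = 5 + J$ ($o{\left(J \right)} = J + 5 = 5 + J$)
$s{\left(X,G \right)} = - \frac{2039}{-39 - 15 X}$ ($s{\left(X,G \right)} = - \frac{2039}{- 15 X + 39 \left(-1\right)} = - \frac{2039}{- 15 X - 39} = - \frac{2039}{-39 - 15 X}$)
$- \frac{3243529}{-3685639} + s{\left(1486,o{\left(-33 \right)} \right)} = - \frac{3243529}{-3685639} + \frac{2039}{3 \left(13 + 5 \cdot 1486\right)} = \left(-3243529\right) \left(- \frac{1}{3685639}\right) + \frac{2039}{3 \left(13 + 7430\right)} = \frac{3243529}{3685639} + \frac{2039}{3 \cdot 7443} = \frac{3243529}{3685639} + \frac{2039}{3} \cdot \frac{1}{7443} = \frac{3243529}{3685639} + \frac{2039}{22329} = \frac{79939776962}{82296633231}$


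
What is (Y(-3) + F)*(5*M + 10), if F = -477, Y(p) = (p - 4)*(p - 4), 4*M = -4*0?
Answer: -4280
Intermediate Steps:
M = 0 (M = (-4*0)/4 = (¼)*0 = 0)
Y(p) = (-4 + p)² (Y(p) = (-4 + p)*(-4 + p) = (-4 + p)²)
(Y(-3) + F)*(5*M + 10) = ((-4 - 3)² - 477)*(5*0 + 10) = ((-7)² - 477)*(0 + 10) = (49 - 477)*10 = -428*10 = -4280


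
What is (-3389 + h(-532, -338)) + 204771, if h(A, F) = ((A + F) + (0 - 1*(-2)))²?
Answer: 954806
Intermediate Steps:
h(A, F) = (2 + A + F)² (h(A, F) = ((A + F) + (0 + 2))² = ((A + F) + 2)² = (2 + A + F)²)
(-3389 + h(-532, -338)) + 204771 = (-3389 + (2 - 532 - 338)²) + 204771 = (-3389 + (-868)²) + 204771 = (-3389 + 753424) + 204771 = 750035 + 204771 = 954806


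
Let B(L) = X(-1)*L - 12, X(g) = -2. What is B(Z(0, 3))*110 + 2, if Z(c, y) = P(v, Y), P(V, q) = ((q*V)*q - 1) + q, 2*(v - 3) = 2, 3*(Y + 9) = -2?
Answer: -730822/9 ≈ -81203.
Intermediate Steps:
Y = -29/3 (Y = -9 + (1/3)*(-2) = -9 - 2/3 = -29/3 ≈ -9.6667)
v = 4 (v = 3 + (1/2)*2 = 3 + 1 = 4)
P(V, q) = -1 + q + V*q**2 (P(V, q) = ((V*q)*q - 1) + q = (V*q**2 - 1) + q = (-1 + V*q**2) + q = -1 + q + V*q**2)
Z(c, y) = 3268/9 (Z(c, y) = -1 - 29/3 + 4*(-29/3)**2 = -1 - 29/3 + 4*(841/9) = -1 - 29/3 + 3364/9 = 3268/9)
B(L) = -12 - 2*L (B(L) = -2*L - 12 = -12 - 2*L)
B(Z(0, 3))*110 + 2 = (-12 - 2*3268/9)*110 + 2 = (-12 - 6536/9)*110 + 2 = -6644/9*110 + 2 = -730840/9 + 2 = -730822/9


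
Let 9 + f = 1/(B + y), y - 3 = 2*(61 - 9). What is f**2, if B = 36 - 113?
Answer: 72361/900 ≈ 80.401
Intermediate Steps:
y = 107 (y = 3 + 2*(61 - 9) = 3 + 2*52 = 3 + 104 = 107)
B = -77
f = -269/30 (f = -9 + 1/(-77 + 107) = -9 + 1/30 = -269/30 ≈ -8.9667)
f**2 = (-269/30)**2 = 72361/900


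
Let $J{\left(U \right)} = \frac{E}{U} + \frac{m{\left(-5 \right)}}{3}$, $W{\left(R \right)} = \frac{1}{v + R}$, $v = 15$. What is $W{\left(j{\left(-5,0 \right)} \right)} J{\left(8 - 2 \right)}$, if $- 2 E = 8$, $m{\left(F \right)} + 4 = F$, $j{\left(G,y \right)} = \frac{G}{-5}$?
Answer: $- \frac{11}{48} \approx -0.22917$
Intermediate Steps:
$j{\left(G,y \right)} = - \frac{G}{5}$ ($j{\left(G,y \right)} = G \left(- \frac{1}{5}\right) = - \frac{G}{5}$)
$m{\left(F \right)} = -4 + F$
$E = -4$ ($E = \left(- \frac{1}{2}\right) 8 = -4$)
$W{\left(R \right)} = \frac{1}{15 + R}$
$J{\left(U \right)} = -3 - \frac{4}{U}$ ($J{\left(U \right)} = - \frac{4}{U} + \frac{-4 - 5}{3} = - \frac{4}{U} - 3 = -3 - \frac{4}{U}$)
$W{\left(j{\left(-5,0 \right)} \right)} J{\left(8 - 2 \right)} = \frac{-3 - \frac{4}{8 - 2}}{15 - -1} = \frac{-3 - \frac{4}{8 - 2}}{15 + 1} = \frac{-3 - \frac{4}{6}}{16} = \frac{-3 - \frac{2}{3}}{16} = \frac{1}{16} \left(- \frac{11}{3}\right) = - \frac{11}{48}$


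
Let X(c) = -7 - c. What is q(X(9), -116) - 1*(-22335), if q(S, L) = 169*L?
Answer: 2731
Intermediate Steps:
q(X(9), -116) - 1*(-22335) = 169*(-116) - 1*(-22335) = -19604 + 22335 = 2731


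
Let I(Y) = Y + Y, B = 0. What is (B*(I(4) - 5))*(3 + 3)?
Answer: 0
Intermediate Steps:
I(Y) = 2*Y
(B*(I(4) - 5))*(3 + 3) = (0*(2*4 - 5))*(3 + 3) = (0*(8 - 5))*6 = (0*3)*6 = 0*6 = 0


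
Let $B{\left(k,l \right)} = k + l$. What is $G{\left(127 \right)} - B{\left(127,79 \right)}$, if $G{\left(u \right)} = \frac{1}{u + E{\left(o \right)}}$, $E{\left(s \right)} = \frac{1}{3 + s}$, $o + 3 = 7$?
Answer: $- \frac{183333}{890} \approx -205.99$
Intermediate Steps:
$o = 4$ ($o = -3 + 7 = 4$)
$G{\left(u \right)} = \frac{1}{\frac{1}{7} + u}$ ($G{\left(u \right)} = \frac{1}{u + \frac{1}{3 + 4}} = \frac{1}{u + \frac{1}{7}} = \frac{1}{\frac{1}{7} + u}$)
$G{\left(127 \right)} - B{\left(127,79 \right)} = \frac{7}{1 + 7 \cdot 127} - \left(127 + 79\right) = \frac{7}{1 + 889} - 206 = \frac{7}{890} - 206 = - \frac{183333}{890}$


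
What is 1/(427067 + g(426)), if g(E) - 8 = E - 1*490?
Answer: 1/427011 ≈ 2.3419e-6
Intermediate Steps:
g(E) = -482 + E (g(E) = 8 + (E - 1*490) = 8 + (E - 490) = 8 + (-490 + E) = -482 + E)
1/(427067 + g(426)) = 1/(427067 + (-482 + 426)) = 1/(427067 - 56) = 1/427011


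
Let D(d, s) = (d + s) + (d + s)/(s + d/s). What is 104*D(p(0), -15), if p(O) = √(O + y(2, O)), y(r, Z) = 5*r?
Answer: -14735760/10123 + 977912*√10/10123 ≈ -1150.2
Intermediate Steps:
p(O) = √(10 + O) (p(O) = √(O + 5*2) = √(O + 10) = √(10 + O))
D(d, s) = d + s + (d + s)/(s + d/s) (D(d, s) = (d + s) + (d + s)/(s + d/s) = d + s + (d + s)/(s + d/s))
104*D(p(0), -15) = 104*(((√(10 + 0))² + (-15)² + (-15)³ + √(10 + 0)*(-15)² + 2*√(10 + 0)*(-15))/(√(10 + 0) + (-15)²)) = 104*(((√10)² + 225 - 3375 + √10*225 + 2*√10*(-15))/(√10 + 225)) = 104*((10 + 225 - 3375 + 225*√10 - 30*√10)/(225 + √10)) = 104*((-3140 + 195*√10)/(225 + √10)) = 104*(-3140 + 195*√10)/(225 + √10)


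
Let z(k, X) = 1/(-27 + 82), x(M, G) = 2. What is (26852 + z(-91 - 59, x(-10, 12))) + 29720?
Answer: 3111461/55 ≈ 56572.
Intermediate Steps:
z(k, X) = 1/55
(26852 + z(-91 - 59, x(-10, 12))) + 29720 = (26852 + 1/55) + 29720 = 1476861/55 + 29720 = 3111461/55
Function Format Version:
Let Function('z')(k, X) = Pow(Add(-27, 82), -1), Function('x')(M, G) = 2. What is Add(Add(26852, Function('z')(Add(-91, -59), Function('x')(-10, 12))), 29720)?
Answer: Rational(3111461, 55) ≈ 56572.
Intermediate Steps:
Function('z')(k, X) = Rational(1, 55) (Function('z')(k, X) = Pow(55, -1) = Rational(1, 55))
Add(Add(26852, Function('z')(Add(-91, -59), Function('x')(-10, 12))), 29720) = Add(Add(26852, Rational(1, 55)), 29720) = Add(Rational(1476861, 55), 29720) = Rational(3111461, 55)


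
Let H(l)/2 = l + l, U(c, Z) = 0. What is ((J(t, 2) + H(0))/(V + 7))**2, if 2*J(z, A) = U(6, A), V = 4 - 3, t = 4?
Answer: 0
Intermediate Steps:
V = 1
H(l) = 4*l (H(l) = 2*(l + l) = 2*(2*l) = 4*l)
J(z, A) = 0 (J(z, A) = (1/2)*0 = 0)
((J(t, 2) + H(0))/(V + 7))**2 = ((0 + 4*0)/(1 + 7))**2 = ((0 + 0)/8)**2 = (0*(1/8))**2 = 0**2 = 0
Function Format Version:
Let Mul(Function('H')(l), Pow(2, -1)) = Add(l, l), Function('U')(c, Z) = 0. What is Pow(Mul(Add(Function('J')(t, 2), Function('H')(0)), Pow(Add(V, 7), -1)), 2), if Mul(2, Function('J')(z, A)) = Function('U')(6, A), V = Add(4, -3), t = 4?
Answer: 0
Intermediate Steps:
V = 1
Function('H')(l) = Mul(4, l) (Function('H')(l) = Mul(2, Add(l, l)) = Mul(2, Mul(2, l)) = Mul(4, l))
Function('J')(z, A) = 0 (Function('J')(z, A) = Mul(Rational(1, 2), 0) = 0)
Pow(Mul(Add(Function('J')(t, 2), Function('H')(0)), Pow(Add(V, 7), -1)), 2) = Pow(Mul(Add(0, Mul(4, 0)), Pow(Add(1, 7), -1)), 2) = Pow(Mul(Add(0, 0), Pow(8, -1)), 2) = Pow(Mul(0, Rational(1, 8)), 2) = Pow(0, 2) = 0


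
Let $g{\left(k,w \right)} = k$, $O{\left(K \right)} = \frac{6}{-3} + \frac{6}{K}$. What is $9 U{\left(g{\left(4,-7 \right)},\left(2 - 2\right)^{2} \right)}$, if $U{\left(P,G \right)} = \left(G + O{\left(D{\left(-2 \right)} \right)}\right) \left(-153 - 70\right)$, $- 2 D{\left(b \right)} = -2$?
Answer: $-8028$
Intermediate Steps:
$D{\left(b \right)} = 1$ ($D{\left(b \right)} = \left(- \frac{1}{2}\right) \left(-2\right) = 1$)
$O{\left(K \right)} = -2 + \frac{6}{K}$ ($O{\left(K \right)} = 6 \left(- \frac{1}{3}\right) + \frac{6}{K} = -2 + \frac{6}{K}$)
$U{\left(P,G \right)} = -892 - 223 G$ ($U{\left(P,G \right)} = \left(G - \left(2 - \frac{6}{1}\right)\right) \left(-153 - 70\right) = \left(G + \left(-2 + 6 \cdot 1\right)\right) \left(-223\right) = \left(G + \left(-2 + 6\right)\right) \left(-223\right) = \left(G + 4\right) \left(-223\right) = \left(4 + G\right) \left(-223\right) = -892 - 223 G$)
$9 U{\left(g{\left(4,-7 \right)},\left(2 - 2\right)^{2} \right)} = 9 \left(-892 - 223 \left(2 - 2\right)^{2}\right) = 9 \left(-892 - 223 \cdot 0^{2}\right) = 9 \left(-892 - 0\right) = 9 \left(-892 + 0\right) = 9 \left(-892\right) = -8028$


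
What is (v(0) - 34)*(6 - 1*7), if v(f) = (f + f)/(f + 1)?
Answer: 34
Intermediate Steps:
v(f) = 2*f/(1 + f) (v(f) = (2*f)/(1 + f) = 2*f/(1 + f))
(v(0) - 34)*(6 - 1*7) = (2*0/(1 + 0) - 34)*(6 - 1*7) = (2*0/1 - 34)*(6 - 7) = (2*0*1 - 34)*(-1) = (0 - 34)*(-1) = -34*(-1) = 34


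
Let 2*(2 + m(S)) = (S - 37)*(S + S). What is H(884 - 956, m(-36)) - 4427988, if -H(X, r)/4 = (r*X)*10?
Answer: 3134892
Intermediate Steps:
m(S) = -2 + S*(-37 + S) (m(S) = -2 + ((S - 37)*(S + S))/2 = -2 + ((-37 + S)*(2*S))/2 = -2 + (2*S*(-37 + S))/2 = -2 + S*(-37 + S))
H(X, r) = -40*X*r (H(X, r) = -4*r*X*10 = -4*X*r*10 = -40*X*r)
H(884 - 956, m(-36)) - 4427988 = -40*(884 - 956)*(-2 + (-36)² - 37*(-36)) - 4427988 = -40*(-72)*(-2 + 1296 + 1332) - 4427988 = -40*(-72)*2626 - 4427988 = 7562880 - 4427988 = 3134892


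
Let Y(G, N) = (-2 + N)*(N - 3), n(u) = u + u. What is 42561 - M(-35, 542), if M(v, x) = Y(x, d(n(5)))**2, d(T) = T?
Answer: 39425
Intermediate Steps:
n(u) = 2*u
Y(G, N) = (-3 + N)*(-2 + N) (Y(G, N) = (-2 + N)*(-3 + N) = (-3 + N)*(-2 + N))
M(v, x) = 3136 (M(v, x) = (6 + (2*5)**2 - 10*5)**2 = (6 + 10**2 - 5*10)**2 = (6 + 100 - 50)**2 = 56**2 = 3136)
42561 - M(-35, 542) = 42561 - 1*3136 = 42561 - 3136 = 39425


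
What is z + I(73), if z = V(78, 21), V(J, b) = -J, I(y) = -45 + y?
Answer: -50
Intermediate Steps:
z = -78 (z = -1*78 = -78)
z + I(73) = -78 + (-45 + 73) = -78 + 28 = -50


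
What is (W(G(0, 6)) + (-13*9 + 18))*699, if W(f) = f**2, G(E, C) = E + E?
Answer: -69201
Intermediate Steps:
G(E, C) = 2*E
(W(G(0, 6)) + (-13*9 + 18))*699 = ((2*0)**2 + (-13*9 + 18))*699 = (0**2 + (-117 + 18))*699 = (0 - 99)*699 = -99*699 = -69201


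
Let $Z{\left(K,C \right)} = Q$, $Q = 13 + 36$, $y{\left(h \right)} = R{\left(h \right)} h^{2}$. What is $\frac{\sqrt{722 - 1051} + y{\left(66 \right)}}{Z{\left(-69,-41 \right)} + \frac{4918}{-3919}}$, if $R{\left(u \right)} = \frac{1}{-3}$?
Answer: $- \frac{1896796}{62371} + \frac{3919 i \sqrt{329}}{187113} \approx -30.411 + 0.3799 i$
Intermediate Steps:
$R{\left(u \right)} = - \frac{1}{3}$
$y{\left(h \right)} = - \frac{h^{2}}{3}$
$Q = 49$
$Z{\left(K,C \right)} = 49$
$\frac{\sqrt{722 - 1051} + y{\left(66 \right)}}{Z{\left(-69,-41 \right)} + \frac{4918}{-3919}} = \frac{\sqrt{722 - 1051} - \frac{66^{2}}{3}}{49 + \frac{4918}{-3919}} = \frac{\sqrt{-329} - 1452}{49 + 4918 \left(- \frac{1}{3919}\right)} = \frac{i \sqrt{329} - 1452}{49 - \frac{4918}{3919}} = \frac{-1452 + i \sqrt{329}}{\frac{187113}{3919}} = \left(-1452 + i \sqrt{329}\right) \frac{3919}{187113} = - \frac{1896796}{62371} + \frac{3919 i \sqrt{329}}{187113}$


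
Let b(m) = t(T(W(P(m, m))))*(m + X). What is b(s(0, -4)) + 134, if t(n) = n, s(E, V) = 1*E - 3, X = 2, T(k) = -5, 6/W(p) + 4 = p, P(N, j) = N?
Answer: 139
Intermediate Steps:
W(p) = 6/(-4 + p)
s(E, V) = -3 + E (s(E, V) = E - 3 = -3 + E)
b(m) = -10 - 5*m (b(m) = -5*(m + 2) = -5*(2 + m) = -10 - 5*m)
b(s(0, -4)) + 134 = (-10 - 5*(-3 + 0)) + 134 = (-10 - 5*(-3)) + 134 = (-10 + 15) + 134 = 5 + 134 = 139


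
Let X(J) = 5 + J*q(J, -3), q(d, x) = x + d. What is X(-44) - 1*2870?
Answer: -797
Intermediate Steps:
q(d, x) = d + x
X(J) = 5 + J*(-3 + J) (X(J) = 5 + J*(J - 3) = 5 + J*(-3 + J))
X(-44) - 1*2870 = (5 - 44*(-3 - 44)) - 1*2870 = (5 - 44*(-47)) - 2870 = (5 + 2068) - 2870 = 2073 - 2870 = -797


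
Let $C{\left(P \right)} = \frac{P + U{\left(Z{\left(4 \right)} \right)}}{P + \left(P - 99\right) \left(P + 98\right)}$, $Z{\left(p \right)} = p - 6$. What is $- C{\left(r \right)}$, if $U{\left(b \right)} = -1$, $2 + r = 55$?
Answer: $\frac{52}{6893} \approx 0.0075439$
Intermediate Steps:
$r = 53$ ($r = -2 + 55 = 53$)
$Z{\left(p \right)} = -6 + p$ ($Z{\left(p \right)} = p - 6 = -6 + p$)
$C{\left(P \right)} = \frac{-1 + P}{P + \left(-99 + P\right) \left(98 + P\right)}$ ($C{\left(P \right)} = \frac{P - 1}{P + \left(P - 99\right) \left(P + 98\right)} = \frac{-1 + P}{P + \left(-99 + P\right) \left(98 + P\right)}$)
$- C{\left(r \right)} = - \frac{-1 + 53}{-9702 + 53^{2}} = - \frac{52}{-9702 + 2809} = - \frac{52}{-6893} = - \frac{\left(-1\right) 52}{6893} = \left(-1\right) \left(- \frac{52}{6893}\right) = \frac{52}{6893}$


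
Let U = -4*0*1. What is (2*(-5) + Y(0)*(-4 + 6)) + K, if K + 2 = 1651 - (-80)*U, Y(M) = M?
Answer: 1639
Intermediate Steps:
U = 0 (U = 0*1 = 0)
K = 1649 (K = -2 + (1651 - (-80)*0) = -2 + (1651 - 1*0) = -2 + (1651 + 0) = -2 + 1651 = 1649)
(2*(-5) + Y(0)*(-4 + 6)) + K = (2*(-5) + 0*(-4 + 6)) + 1649 = (-10 + 0*2) + 1649 = (-10 + 0) + 1649 = -10 + 1649 = 1639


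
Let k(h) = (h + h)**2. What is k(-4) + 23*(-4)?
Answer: -28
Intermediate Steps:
k(h) = 4*h**2 (k(h) = (2*h)**2 = 4*h**2)
k(-4) + 23*(-4) = 4*(-4)**2 + 23*(-4) = 4*16 - 92 = 64 - 92 = -28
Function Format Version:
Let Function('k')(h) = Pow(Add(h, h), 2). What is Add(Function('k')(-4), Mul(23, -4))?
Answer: -28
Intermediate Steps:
Function('k')(h) = Mul(4, Pow(h, 2)) (Function('k')(h) = Pow(Mul(2, h), 2) = Mul(4, Pow(h, 2)))
Add(Function('k')(-4), Mul(23, -4)) = Add(Mul(4, Pow(-4, 2)), Mul(23, -4)) = Add(Mul(4, 16), -92) = Add(64, -92) = -28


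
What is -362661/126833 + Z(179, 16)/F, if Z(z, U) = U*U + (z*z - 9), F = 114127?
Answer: -37294228043/14475069791 ≈ -2.5764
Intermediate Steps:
Z(z, U) = -9 + U² + z² (Z(z, U) = U² + (z² - 9) = U² + (-9 + z²) = -9 + U² + z²)
-362661/126833 + Z(179, 16)/F = -362661/126833 + (-9 + 16² + 179²)/114127 = -362661*1/126833 + (-9 + 256 + 32041)*(1/114127) = -362661/126833 + 32288*(1/114127) = -362661/126833 + 32288/114127 = -37294228043/14475069791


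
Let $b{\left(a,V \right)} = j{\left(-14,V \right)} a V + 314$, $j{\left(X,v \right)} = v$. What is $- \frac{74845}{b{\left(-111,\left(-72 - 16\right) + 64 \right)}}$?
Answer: $\frac{74845}{63622} \approx 1.1764$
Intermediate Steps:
$b{\left(a,V \right)} = 314 + a V^{2}$ ($b{\left(a,V \right)} = V a V + 314 = a V^{2} + 314 = 314 + a V^{2}$)
$- \frac{74845}{b{\left(-111,\left(-72 - 16\right) + 64 \right)}} = - \frac{74845}{314 - 111 \left(\left(-72 - 16\right) + 64\right)^{2}} = - \frac{74845}{314 - 111 \left(-88 + 64\right)^{2}} = - \frac{74845}{314 - 111 \left(-24\right)^{2}} = - \frac{74845}{314 - 63936} = - \frac{74845}{-63622} = \left(-74845\right) \left(- \frac{1}{63622}\right) = \frac{74845}{63622}$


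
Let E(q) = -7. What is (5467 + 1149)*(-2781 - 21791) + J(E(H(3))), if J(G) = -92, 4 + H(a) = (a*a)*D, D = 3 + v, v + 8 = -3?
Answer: -162568444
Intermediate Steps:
v = -11 (v = -8 - 3 = -11)
D = -8 (D = 3 - 11 = -8)
H(a) = -4 - 8*a**2 (H(a) = -4 + (a*a)*(-8) = -4 + a**2*(-8) = -4 - 8*a**2)
(5467 + 1149)*(-2781 - 21791) + J(E(H(3))) = (5467 + 1149)*(-2781 - 21791) - 92 = 6616*(-24572) - 92 = -162568352 - 92 = -162568444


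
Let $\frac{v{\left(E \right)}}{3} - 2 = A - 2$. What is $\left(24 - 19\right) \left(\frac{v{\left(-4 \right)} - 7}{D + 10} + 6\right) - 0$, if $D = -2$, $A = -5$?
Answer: $\frac{65}{4} \approx 16.25$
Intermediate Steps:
$v{\left(E \right)} = -15$ ($v{\left(E \right)} = 6 + 3 \left(-5 - 2\right) = 6 + 3 \left(-7\right) = 6 - 21 = -15$)
$\left(24 - 19\right) \left(\frac{v{\left(-4 \right)} - 7}{D + 10} + 6\right) - 0 = \left(24 - 19\right) \left(\frac{-15 - 7}{-2 + 10} + 6\right) - 0 = 5 \left(- \frac{22}{8} + 6\right) + 0 = 5 \left(\left(-22\right) \frac{1}{8} + 6\right) + 0 = 5 \left(- \frac{11}{4} + 6\right) + 0 = 5 \cdot \frac{13}{4} + 0 = \frac{65}{4} + 0 = \frac{65}{4}$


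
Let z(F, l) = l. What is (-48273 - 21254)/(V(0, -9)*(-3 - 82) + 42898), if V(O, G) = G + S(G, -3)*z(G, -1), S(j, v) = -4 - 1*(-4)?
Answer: -69527/43663 ≈ -1.5924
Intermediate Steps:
S(j, v) = 0 (S(j, v) = -4 + 4 = 0)
V(O, G) = G (V(O, G) = G + 0*(-1) = G + 0 = G)
(-48273 - 21254)/(V(0, -9)*(-3 - 82) + 42898) = (-48273 - 21254)/(-9*(-3 - 82) + 42898) = -69527/(-9*(-85) + 42898) = -69527/(765 + 42898) = -69527/43663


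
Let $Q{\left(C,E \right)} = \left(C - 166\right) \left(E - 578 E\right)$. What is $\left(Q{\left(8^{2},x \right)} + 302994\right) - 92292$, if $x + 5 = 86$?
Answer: $4977876$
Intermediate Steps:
$x = 81$ ($x = -5 + 86 = 81$)
$Q{\left(C,E \right)} = - 577 E \left(-166 + C\right)$ ($Q{\left(C,E \right)} = \left(-166 + C\right) \left(- 577 E\right) = - 577 E \left(-166 + C\right)$)
$\left(Q{\left(8^{2},x \right)} + 302994\right) - 92292 = \left(577 \cdot 81 \left(166 - 8^{2}\right) + 302994\right) - 92292 = \left(577 \cdot 81 \left(166 - 64\right) + 302994\right) - 92292 = \left(577 \cdot 81 \cdot 102 + 302994\right) - 92292 = \left(4767174 + 302994\right) - 92292 = 5070168 - 92292 = 4977876$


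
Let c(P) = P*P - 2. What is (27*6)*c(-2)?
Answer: 324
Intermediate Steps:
c(P) = -2 + P² (c(P) = P² - 2 = -2 + P²)
(27*6)*c(-2) = (27*6)*(-2 + (-2)²) = 162*(-2 + 4) = 162*2 = 324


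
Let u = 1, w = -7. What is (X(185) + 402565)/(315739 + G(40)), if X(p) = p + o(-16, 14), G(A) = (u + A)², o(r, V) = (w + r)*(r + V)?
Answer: 100699/79355 ≈ 1.2690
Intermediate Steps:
o(r, V) = (-7 + r)*(V + r) (o(r, V) = (-7 + r)*(r + V) = (-7 + r)*(V + r))
G(A) = (1 + A)²
X(p) = 46 + p (X(p) = p + ((-16)² - 7*14 - 7*(-16) + 14*(-16)) = p + (256 - 98 + 112 - 224) = p + 46 = 46 + p)
(X(185) + 402565)/(315739 + G(40)) = ((46 + 185) + 402565)/(315739 + (1 + 40)²) = (231 + 402565)/(315739 + 41²) = 402796/(315739 + 1681) = 402796/317420 = 402796*(1/317420) = 100699/79355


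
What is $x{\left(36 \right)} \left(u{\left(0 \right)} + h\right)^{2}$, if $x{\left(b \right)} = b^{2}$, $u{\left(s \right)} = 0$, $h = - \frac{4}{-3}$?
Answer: $2304$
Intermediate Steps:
$h = \frac{4}{3}$ ($h = \left(-4\right) \left(- \frac{1}{3}\right) = \frac{4}{3} \approx 1.3333$)
$x{\left(36 \right)} \left(u{\left(0 \right)} + h\right)^{2} = 36^{2} \left(0 + \frac{4}{3}\right)^{2} = 1296 \left(\frac{4}{3}\right)^{2} = 1296 \cdot \frac{16}{9} = 2304$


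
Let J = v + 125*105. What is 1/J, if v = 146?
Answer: 1/13271 ≈ 7.5352e-5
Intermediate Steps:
J = 13271 (J = 146 + 125*105 = 146 + 13125 = 13271)
1/J = 1/13271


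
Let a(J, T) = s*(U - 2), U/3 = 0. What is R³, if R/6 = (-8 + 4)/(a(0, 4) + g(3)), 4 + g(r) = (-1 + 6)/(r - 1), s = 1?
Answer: 110592/343 ≈ 322.43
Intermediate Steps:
U = 0 (U = 3*0 = 0)
a(J, T) = -2 (a(J, T) = 1*(0 - 2) = 1*(-2) = -2)
g(r) = -4 + 5/(-1 + r) (g(r) = -4 + (-1 + 6)/(r - 1) = -4 + 5/(-1 + r))
R = 48/7 (R = 6*((-8 + 4)/(-2 + (9 - 4*3)/(-1 + 3))) = 6*(-4/(-2 + (9 - 12)/2)) = 6*(-4/(-2 + (½)*(-3))) = 6*(-4/(-2 - 3/2)) = 6*(-4/(-7/2)) = 6*(-4*(-2/7)) = 6*(8/7) = 48/7 ≈ 6.8571)
R³ = (48/7)³ = 110592/343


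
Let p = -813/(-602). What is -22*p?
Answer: -8943/301 ≈ -29.711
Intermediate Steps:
p = 813/602 (p = -813*(-1/602) = 813/602 ≈ 1.3505)
-22*p = -22*813/602 = -8943/301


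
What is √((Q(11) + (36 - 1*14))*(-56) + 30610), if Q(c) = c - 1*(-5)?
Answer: √28482 ≈ 168.77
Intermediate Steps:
Q(c) = 5 + c (Q(c) = c + 5 = 5 + c)
√((Q(11) + (36 - 1*14))*(-56) + 30610) = √(((5 + 11) + (36 - 1*14))*(-56) + 30610) = √((16 + (36 - 14))*(-56) + 30610) = √((16 + 22)*(-56) + 30610) = √(38*(-56) + 30610) = √(-2128 + 30610) = √28482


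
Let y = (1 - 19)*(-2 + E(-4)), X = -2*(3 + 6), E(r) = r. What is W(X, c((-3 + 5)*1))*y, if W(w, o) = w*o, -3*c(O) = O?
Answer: 1296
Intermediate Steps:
c(O) = -O/3
X = -18 (X = -2*9 = -18)
W(w, o) = o*w
y = 108 (y = (1 - 19)*(-2 - 4) = -18*(-6) = 108)
W(X, c((-3 + 5)*1))*y = (-(-3 + 5)/3*(-18))*108 = (-2/3*(-18))*108 = (-⅓*2*(-18))*108 = -⅔*(-18)*108 = 12*108 = 1296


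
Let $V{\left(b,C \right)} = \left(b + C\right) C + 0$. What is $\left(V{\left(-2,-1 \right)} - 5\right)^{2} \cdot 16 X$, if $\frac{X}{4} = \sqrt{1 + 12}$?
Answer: $256 \sqrt{13} \approx 923.02$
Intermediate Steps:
$V{\left(b,C \right)} = C \left(C + b\right)$ ($V{\left(b,C \right)} = \left(C + b\right) C + 0 = C \left(C + b\right) + 0 = C \left(C + b\right)$)
$X = 4 \sqrt{13}$ ($X = 4 \sqrt{1 + 12} = 4 \sqrt{13} \approx 14.422$)
$\left(V{\left(-2,-1 \right)} - 5\right)^{2} \cdot 16 X = \left(- (-1 - 2) - 5\right)^{2} \cdot 16 \cdot 4 \sqrt{13} = \left(\left(-1\right) \left(-3\right) - 5\right)^{2} \cdot 16 \cdot 4 \sqrt{13} = \left(3 - 5\right)^{2} \cdot 16 \cdot 4 \sqrt{13} = \left(-2\right)^{2} \cdot 16 \cdot 4 \sqrt{13} = 4 \cdot 16 \cdot 4 \sqrt{13} = 64 \cdot 4 \sqrt{13} = 256 \sqrt{13}$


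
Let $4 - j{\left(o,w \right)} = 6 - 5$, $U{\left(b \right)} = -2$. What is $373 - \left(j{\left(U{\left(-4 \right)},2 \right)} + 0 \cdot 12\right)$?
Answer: $370$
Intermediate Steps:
$j{\left(o,w \right)} = 3$ ($j{\left(o,w \right)} = 4 - \left(6 - 5\right) = 4 - 1 = 3$)
$373 - \left(j{\left(U{\left(-4 \right)},2 \right)} + 0 \cdot 12\right) = 373 - \left(3 + 0 \cdot 12\right) = 373 - \left(3 + 0\right) = 373 - 3 = 370$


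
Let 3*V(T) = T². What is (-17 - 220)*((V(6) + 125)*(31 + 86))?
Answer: -3798873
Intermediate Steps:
V(T) = T²/3
(-17 - 220)*((V(6) + 125)*(31 + 86)) = (-17 - 220)*(((⅓)*6² + 125)*(31 + 86)) = -237*((⅓)*36 + 125)*117 = -237*(12 + 125)*117 = -32469*117 = -237*16029 = -3798873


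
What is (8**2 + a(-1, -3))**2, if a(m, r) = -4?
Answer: 3600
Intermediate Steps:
(8**2 + a(-1, -3))**2 = (8**2 - 4)**2 = (64 - 4)**2 = 60**2 = 3600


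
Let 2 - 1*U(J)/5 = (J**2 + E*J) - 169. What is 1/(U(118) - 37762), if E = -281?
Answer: 1/59263 ≈ 1.6874e-5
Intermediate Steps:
U(J) = 855 - 5*J**2 + 1405*J (U(J) = 10 - 5*((J**2 - 281*J) - 169) = 10 - 5*(-169 + J**2 - 281*J) = 10 + (845 - 5*J**2 + 1405*J) = 855 - 5*J**2 + 1405*J)
1/(U(118) - 37762) = 1/((855 - 5*118**2 + 1405*118) - 37762) = 1/((855 - 5*13924 + 165790) - 37762) = 1/((855 - 69620 + 165790) - 37762) = 1/(97025 - 37762) = 1/59263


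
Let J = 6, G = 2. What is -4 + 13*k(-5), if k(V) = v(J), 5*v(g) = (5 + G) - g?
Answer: -7/5 ≈ -1.4000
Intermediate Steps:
v(g) = 7/5 - g/5 (v(g) = ((5 + 2) - g)/5 = (7 - g)/5 = 7/5 - g/5)
k(V) = 1/5 (k(V) = 7/5 - 1/5*6 = 7/5 - 6/5 = 1/5)
-4 + 13*k(-5) = -4 + 13*(1/5) = -4 + 13/5 = -7/5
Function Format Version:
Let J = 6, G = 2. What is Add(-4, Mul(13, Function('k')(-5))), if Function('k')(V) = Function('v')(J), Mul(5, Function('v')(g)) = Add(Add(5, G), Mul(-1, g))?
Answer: Rational(-7, 5) ≈ -1.4000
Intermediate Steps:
Function('v')(g) = Add(Rational(7, 5), Mul(Rational(-1, 5), g)) (Function('v')(g) = Mul(Rational(1, 5), Add(Add(5, 2), Mul(-1, g))) = Mul(Rational(1, 5), Add(7, Mul(-1, g))) = Add(Rational(7, 5), Mul(Rational(-1, 5), g)))
Function('k')(V) = Rational(1, 5) (Function('k')(V) = Add(Rational(7, 5), Mul(Rational(-1, 5), 6)) = Add(Rational(7, 5), Rational(-6, 5)) = Rational(1, 5))
Add(-4, Mul(13, Function('k')(-5))) = Add(-4, Mul(13, Rational(1, 5))) = Add(-4, Rational(13, 5)) = Rational(-7, 5)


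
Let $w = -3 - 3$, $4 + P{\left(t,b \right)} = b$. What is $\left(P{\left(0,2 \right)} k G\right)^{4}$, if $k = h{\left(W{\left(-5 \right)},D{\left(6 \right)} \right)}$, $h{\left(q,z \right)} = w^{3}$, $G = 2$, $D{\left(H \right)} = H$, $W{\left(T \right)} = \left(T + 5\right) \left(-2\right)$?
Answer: $557256278016$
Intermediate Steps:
$W{\left(T \right)} = -10 - 2 T$ ($W{\left(T \right)} = \left(5 + T\right) \left(-2\right) = -10 - 2 T$)
$P{\left(t,b \right)} = -4 + b$
$w = -6$ ($w = -3 - 3 = -6$)
$h{\left(q,z \right)} = -216$ ($h{\left(q,z \right)} = \left(-6\right)^{3} = -216$)
$k = -216$
$\left(P{\left(0,2 \right)} k G\right)^{4} = \left(\left(-4 + 2\right) \left(-216\right) 2\right)^{4} = \left(\left(-2\right) \left(-216\right) 2\right)^{4} = \left(432 \cdot 2\right)^{4} = 864^{4} = 557256278016$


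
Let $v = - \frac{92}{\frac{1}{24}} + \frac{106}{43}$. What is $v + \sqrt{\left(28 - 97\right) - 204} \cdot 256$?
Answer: $- \frac{94838}{43} + 256 i \sqrt{273} \approx -2205.5 + 4229.8 i$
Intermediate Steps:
$v = - \frac{94838}{43}$ ($v = - 92 \frac{1}{\frac{1}{24}} + 106 \cdot \frac{1}{43} = \left(-92\right) 24 + \frac{106}{43} = -2208 + \frac{106}{43} = - \frac{94838}{43} \approx -2205.5$)
$v + \sqrt{\left(28 - 97\right) - 204} \cdot 256 = - \frac{94838}{43} + \sqrt{\left(28 - 97\right) - 204} \cdot 256 = - \frac{94838}{43} + \sqrt{-69 - 204} \cdot 256 = - \frac{94838}{43} + \sqrt{-273} \cdot 256 = - \frac{94838}{43} + i \sqrt{273} \cdot 256 = - \frac{94838}{43} + 256 i \sqrt{273}$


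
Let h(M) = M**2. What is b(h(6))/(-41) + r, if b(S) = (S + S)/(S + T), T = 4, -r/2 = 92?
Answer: -37729/205 ≈ -184.04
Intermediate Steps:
r = -184 (r = -2*92 = -184)
b(S) = 2*S/(4 + S) (b(S) = (S + S)/(S + 4) = (2*S)/(4 + S) = 2*S/(4 + S))
b(h(6))/(-41) + r = (2*6**2/(4 + 6**2))/(-41) - 184 = (2*36/(4 + 36))*(-1/41) - 184 = (2*36/40)*(-1/41) - 184 = (2*36*(1/40))*(-1/41) - 184 = (9/5)*(-1/41) - 184 = -9/205 - 184 = -37729/205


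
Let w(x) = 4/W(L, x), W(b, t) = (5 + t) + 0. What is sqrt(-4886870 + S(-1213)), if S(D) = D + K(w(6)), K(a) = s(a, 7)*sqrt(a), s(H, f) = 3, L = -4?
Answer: sqrt(-591458043 + 66*sqrt(11))/11 ≈ 2210.9*I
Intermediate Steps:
W(b, t) = 5 + t
w(x) = 4/(5 + x)
K(a) = 3*sqrt(a)
S(D) = D + 6*sqrt(11)/11 (S(D) = D + 3*sqrt(4/(5 + 6)) = D + 3*sqrt(4/11) = D + 3*(2*sqrt(11)/11) = D + 6*sqrt(11)/11)
sqrt(-4886870 + S(-1213)) = sqrt(-4886870 + (-1213 + 6*sqrt(11)/11)) = sqrt(-4888083 + 6*sqrt(11)/11)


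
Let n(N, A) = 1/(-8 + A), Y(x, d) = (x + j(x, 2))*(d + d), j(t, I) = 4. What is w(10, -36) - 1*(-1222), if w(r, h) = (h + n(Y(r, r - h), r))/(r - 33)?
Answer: 56283/46 ≈ 1223.5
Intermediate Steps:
Y(x, d) = 2*d*(4 + x) (Y(x, d) = (x + 4)*(d + d) = (4 + x)*(2*d) = 2*d*(4 + x))
w(r, h) = (h + 1/(-8 + r))/(-33 + r) (w(r, h) = (h + 1/(-8 + r))/(r - 33) = (h + 1/(-8 + r))/(-33 + r))
w(10, -36) - 1*(-1222) = (1 - 36*(-8 + 10))/((-33 + 10)*(-8 + 10)) - 1*(-1222) = (1 - 36*2)/(-23*2) + 1222 = -1/23*½*(1 - 72) + 1222 = -1/23*½*(-71) + 1222 = 71/46 + 1222 = 56283/46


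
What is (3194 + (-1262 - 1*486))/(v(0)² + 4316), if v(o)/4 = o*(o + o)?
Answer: 723/2158 ≈ 0.33503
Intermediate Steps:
v(o) = 8*o² (v(o) = 4*(o*(o + o)) = 4*(o*(2*o)) = 4*(2*o²) = 8*o²)
(3194 + (-1262 - 1*486))/(v(0)² + 4316) = (3194 + (-1262 - 1*486))/((8*0²)² + 4316) = (3194 + (-1262 - 486))/((8*0)² + 4316) = (3194 - 1748)/(0² + 4316) = 1446/(0 + 4316) = 1446/4316 = 1446*(1/4316) = 723/2158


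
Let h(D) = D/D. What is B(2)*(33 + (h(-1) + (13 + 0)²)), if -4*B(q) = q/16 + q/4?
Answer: -1015/32 ≈ -31.719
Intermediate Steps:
h(D) = 1
B(q) = -5*q/64 (B(q) = -(q/16 + q/4)/4 = -5*q/64)
B(2)*(33 + (h(-1) + (13 + 0)²)) = (-5/64*2)*(33 + (1 + (13 + 0)²)) = -5*(33 + (1 + 13²))/32 = -5*(33 + (1 + 169))/32 = -5*(33 + 170)/32 = -5/32*203 = -1015/32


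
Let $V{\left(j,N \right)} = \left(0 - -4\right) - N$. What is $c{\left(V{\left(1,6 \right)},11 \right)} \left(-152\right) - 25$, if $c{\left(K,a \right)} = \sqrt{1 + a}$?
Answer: $-25 - 304 \sqrt{3} \approx -551.54$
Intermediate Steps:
$V{\left(j,N \right)} = 4 - N$ ($V{\left(j,N \right)} = \left(0 + 4\right) - N = 4 - N$)
$c{\left(V{\left(1,6 \right)},11 \right)} \left(-152\right) - 25 = \sqrt{1 + 11} \left(-152\right) - 25 = \sqrt{12} \left(-152\right) - 25 = 2 \sqrt{3} \left(-152\right) - 25 = - 304 \sqrt{3} - 25 = -25 - 304 \sqrt{3}$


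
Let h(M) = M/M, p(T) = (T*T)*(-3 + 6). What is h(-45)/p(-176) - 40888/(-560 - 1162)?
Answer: 633273631/26670336 ≈ 23.745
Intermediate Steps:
p(T) = 3*T² (p(T) = T²*3 = 3*T²)
h(M) = 1
h(-45)/p(-176) - 40888/(-560 - 1162) = 1/(3*(-176)²) - 40888/(-560 - 1162) = 1/(3*30976) - 40888/(-1722) = 1/92928 - 40888*(-1/1722) = 1*(1/92928) + 20444/861 = 1/92928 + 20444/861 = 633273631/26670336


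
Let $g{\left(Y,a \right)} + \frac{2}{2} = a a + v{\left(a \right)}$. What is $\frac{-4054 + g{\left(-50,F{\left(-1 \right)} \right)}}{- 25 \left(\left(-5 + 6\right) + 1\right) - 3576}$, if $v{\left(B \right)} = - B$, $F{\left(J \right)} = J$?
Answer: $\frac{579}{518} \approx 1.1178$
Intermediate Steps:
$g{\left(Y,a \right)} = -1 + a^{2} - a$ ($g{\left(Y,a \right)} = -1 - \left(a - a a\right) = -1 + \left(a^{2} - a\right) = -1 + a^{2} - a$)
$\frac{-4054 + g{\left(-50,F{\left(-1 \right)} \right)}}{- 25 \left(\left(-5 + 6\right) + 1\right) - 3576} = \frac{-4054 - -1}{- 25 \left(\left(-5 + 6\right) + 1\right) - 3576} = \frac{-4054 + \left(-1 + 1 + 1\right)}{- 25 \left(1 + 1\right) - 3576} = \frac{-4054 + 1}{\left(-25\right) 2 - 3576} = - \frac{4053}{-50 - 3576} = - \frac{4053}{-3626} = \left(-4053\right) \left(- \frac{1}{3626}\right) = \frac{579}{518}$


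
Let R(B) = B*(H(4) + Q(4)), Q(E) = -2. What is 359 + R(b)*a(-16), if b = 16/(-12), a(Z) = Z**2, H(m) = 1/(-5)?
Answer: 16649/15 ≈ 1109.9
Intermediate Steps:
H(m) = -1/5
b = -4/3 (b = 16*(-1/12) = -4/3 ≈ -1.3333)
R(B) = -11*B/5 (R(B) = B*(-1/5 - 2) = B*(-11/5) = -11*B/5)
359 + R(b)*a(-16) = 359 - 11/5*(-4/3)*(-16)**2 = 359 + (44/15)*256 = 359 + 11264/15 = 16649/15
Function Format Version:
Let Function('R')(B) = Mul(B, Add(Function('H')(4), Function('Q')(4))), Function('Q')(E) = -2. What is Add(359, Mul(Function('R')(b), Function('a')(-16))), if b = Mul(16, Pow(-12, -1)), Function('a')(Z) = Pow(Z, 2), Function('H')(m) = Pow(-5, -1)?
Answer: Rational(16649, 15) ≈ 1109.9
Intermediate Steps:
Function('H')(m) = Rational(-1, 5)
b = Rational(-4, 3) (b = Mul(16, Rational(-1, 12)) = Rational(-4, 3) ≈ -1.3333)
Function('R')(B) = Mul(Rational(-11, 5), B) (Function('R')(B) = Mul(B, Add(Rational(-1, 5), -2)) = Mul(B, Rational(-11, 5)) = Mul(Rational(-11, 5), B))
Add(359, Mul(Function('R')(b), Function('a')(-16))) = Add(359, Mul(Mul(Rational(-11, 5), Rational(-4, 3)), Pow(-16, 2))) = Add(359, Mul(Rational(44, 15), 256)) = Add(359, Rational(11264, 15)) = Rational(16649, 15)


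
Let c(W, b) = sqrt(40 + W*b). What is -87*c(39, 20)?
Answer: -174*sqrt(205) ≈ -2491.3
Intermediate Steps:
-87*c(39, 20) = -87*sqrt(40 + 39*20) = -87*sqrt(40 + 780) = -174*sqrt(205)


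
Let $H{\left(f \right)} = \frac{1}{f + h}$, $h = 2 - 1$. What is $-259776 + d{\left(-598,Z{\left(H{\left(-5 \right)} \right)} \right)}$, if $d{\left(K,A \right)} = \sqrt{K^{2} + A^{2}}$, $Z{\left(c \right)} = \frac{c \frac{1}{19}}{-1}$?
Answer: $-259776 + \frac{\sqrt{2065520705}}{76} \approx -2.5918 \cdot 10^{5}$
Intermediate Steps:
$h = 1$
$H{\left(f \right)} = \frac{1}{1 + f}$ ($H{\left(f \right)} = \frac{1}{f + 1} = \frac{1}{1 + f}$)
$Z{\left(c \right)} = - \frac{c}{19}$ ($Z{\left(c \right)} = c \frac{1}{19} \left(-1\right) = \frac{c}{19} \left(-1\right) = - \frac{c}{19}$)
$d{\left(K,A \right)} = \sqrt{A^{2} + K^{2}}$
$-259776 + d{\left(-598,Z{\left(H{\left(-5 \right)} \right)} \right)} = -259776 + \sqrt{\left(- \frac{1}{19 \left(1 - 5\right)}\right)^{2} + \left(-598\right)^{2}} = -259776 + \sqrt{\left(- \frac{1}{19 \left(-4\right)}\right)^{2} + 357604} = -259776 + \sqrt{\left(\left(- \frac{1}{19}\right) \left(- \frac{1}{4}\right)\right)^{2} + 357604} = -259776 + \sqrt{\left(\frac{1}{76}\right)^{2} + 357604} = -259776 + \sqrt{\frac{1}{5776} + 357604} = -259776 + \sqrt{\frac{2065520705}{5776}} = -259776 + \frac{\sqrt{2065520705}}{76}$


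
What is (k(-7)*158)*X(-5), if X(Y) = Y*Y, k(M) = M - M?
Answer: 0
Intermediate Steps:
k(M) = 0
X(Y) = Y²
(k(-7)*158)*X(-5) = (0*158)*(-5)² = 0*25 = 0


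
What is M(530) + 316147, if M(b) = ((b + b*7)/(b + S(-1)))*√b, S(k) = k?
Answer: 316147 + 4240*√530/529 ≈ 3.1633e+5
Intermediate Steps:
M(b) = 8*b^(3/2)/(-1 + b) (M(b) = ((b + b*7)/(b - 1))*√b = ((b + 7*b)/(-1 + b))*√b = ((8*b)/(-1 + b))*√b = (8*b/(-1 + b))*√b = 8*b^(3/2)/(-1 + b))
M(530) + 316147 = 8*530^(3/2)/(-1 + 530) + 316147 = 8*(530*√530)/529 + 316147 = 8*(530*√530)*(1/529) + 316147 = 4240*√530/529 + 316147 = 316147 + 4240*√530/529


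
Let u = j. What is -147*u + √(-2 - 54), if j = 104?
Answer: -15288 + 2*I*√14 ≈ -15288.0 + 7.4833*I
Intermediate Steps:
u = 104
-147*u + √(-2 - 54) = -147*104 + √(-2 - 54) = -15288 + √(-56) = -15288 + 2*I*√14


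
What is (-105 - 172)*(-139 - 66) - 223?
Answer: 56562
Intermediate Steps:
(-105 - 172)*(-139 - 66) - 223 = -277*(-205) - 223 = 56785 - 223 = 56562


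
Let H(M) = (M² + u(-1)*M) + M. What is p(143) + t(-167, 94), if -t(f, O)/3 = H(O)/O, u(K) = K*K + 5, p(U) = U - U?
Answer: -303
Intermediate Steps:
p(U) = 0
u(K) = 5 + K² (u(K) = K² + 5 = 5 + K²)
H(M) = M² + 7*M (H(M) = (M² + (5 + (-1)²)*M) + M = (M² + (5 + 1)*M) + M = (M² + 6*M) + M = M² + 7*M)
t(f, O) = -21 - 3*O (t(f, O) = -3*O*(7 + O)/O = -3*(7 + O) = -21 - 3*O)
p(143) + t(-167, 94) = 0 + (-21 - 3*94) = 0 + (-21 - 282) = 0 - 303 = -303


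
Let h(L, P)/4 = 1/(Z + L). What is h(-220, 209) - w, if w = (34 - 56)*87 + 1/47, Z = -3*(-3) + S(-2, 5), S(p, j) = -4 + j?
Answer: 9445391/4935 ≈ 1914.0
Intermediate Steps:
Z = 10 (Z = -3*(-3) + (-4 + 5) = 9 + 1 = 10)
h(L, P) = 4/(10 + L)
w = -89957/47 (w = -22*87 + 1/47 = -1914 + 1/47 = -89957/47 ≈ -1914.0)
h(-220, 209) - w = 4/(10 - 220) - 1*(-89957/47) = 4/(-210) + 89957/47 = 4*(-1/210) + 89957/47 = -2/105 + 89957/47 = 9445391/4935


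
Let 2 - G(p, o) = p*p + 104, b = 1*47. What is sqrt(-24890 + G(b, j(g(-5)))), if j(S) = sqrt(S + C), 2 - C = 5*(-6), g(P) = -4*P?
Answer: I*sqrt(27201) ≈ 164.93*I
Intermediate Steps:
C = 32 (C = 2 - 5*(-6) = 2 - 1*(-30) = 2 + 30 = 32)
b = 47
j(S) = sqrt(32 + S) (j(S) = sqrt(S + 32) = sqrt(32 + S))
G(p, o) = -102 - p**2 (G(p, o) = 2 - (p*p + 104) = 2 - (p**2 + 104) = 2 - (104 + p**2) = 2 + (-104 - p**2) = -102 - p**2)
sqrt(-24890 + G(b, j(g(-5)))) = sqrt(-24890 + (-102 - 1*47**2)) = sqrt(-24890 + (-102 - 1*2209)) = sqrt(-24890 + (-102 - 2209)) = sqrt(-24890 - 2311) = sqrt(-27201) = I*sqrt(27201)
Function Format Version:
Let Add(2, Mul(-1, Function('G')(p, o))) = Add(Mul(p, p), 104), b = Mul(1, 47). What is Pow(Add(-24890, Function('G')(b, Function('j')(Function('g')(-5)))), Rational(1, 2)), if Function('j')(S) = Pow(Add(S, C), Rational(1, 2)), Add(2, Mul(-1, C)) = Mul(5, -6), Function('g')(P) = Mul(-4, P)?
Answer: Mul(I, Pow(27201, Rational(1, 2))) ≈ Mul(164.93, I)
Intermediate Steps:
C = 32 (C = Add(2, Mul(-1, Mul(5, -6))) = Add(2, Mul(-1, -30)) = Add(2, 30) = 32)
b = 47
Function('j')(S) = Pow(Add(32, S), Rational(1, 2)) (Function('j')(S) = Pow(Add(S, 32), Rational(1, 2)) = Pow(Add(32, S), Rational(1, 2)))
Function('G')(p, o) = Add(-102, Mul(-1, Pow(p, 2))) (Function('G')(p, o) = Add(2, Mul(-1, Add(Mul(p, p), 104))) = Add(2, Mul(-1, Add(Pow(p, 2), 104))) = Add(2, Mul(-1, Add(104, Pow(p, 2)))) = Add(2, Add(-104, Mul(-1, Pow(p, 2)))) = Add(-102, Mul(-1, Pow(p, 2))))
Pow(Add(-24890, Function('G')(b, Function('j')(Function('g')(-5)))), Rational(1, 2)) = Pow(Add(-24890, Add(-102, Mul(-1, Pow(47, 2)))), Rational(1, 2)) = Pow(Add(-24890, Add(-102, Mul(-1, 2209))), Rational(1, 2)) = Pow(Add(-24890, Add(-102, -2209)), Rational(1, 2)) = Pow(Add(-24890, -2311), Rational(1, 2)) = Pow(-27201, Rational(1, 2)) = Mul(I, Pow(27201, Rational(1, 2)))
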